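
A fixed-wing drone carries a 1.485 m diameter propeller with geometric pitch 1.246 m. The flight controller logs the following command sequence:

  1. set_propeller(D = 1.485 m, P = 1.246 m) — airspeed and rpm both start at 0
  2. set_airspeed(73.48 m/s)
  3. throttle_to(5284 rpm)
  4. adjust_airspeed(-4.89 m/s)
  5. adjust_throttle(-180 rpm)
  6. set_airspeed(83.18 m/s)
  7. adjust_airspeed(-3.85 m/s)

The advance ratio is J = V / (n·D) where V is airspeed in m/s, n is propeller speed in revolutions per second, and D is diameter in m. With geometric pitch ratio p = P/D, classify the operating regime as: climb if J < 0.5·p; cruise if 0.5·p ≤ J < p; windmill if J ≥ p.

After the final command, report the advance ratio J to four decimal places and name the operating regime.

J = 0.6280, regime = cruise

set_propeller: D = 1.485 m, P = 1.246 m (p = P/D = 0.839057); state ← (V=0, rpm=0)
set_airspeed(73.48): V ← 73.48 m/s
throttle_to(5284): rpm ← 5284
adjust_airspeed(-4.89): V ← 73.48 -4.89 = 68.59 m/s
adjust_throttle(-180): rpm ← 5284 -180 = 5104
set_airspeed(83.18): V ← 83.18 m/s
adjust_airspeed(-3.85): V ← 83.18 -3.85 = 79.33 m/s
final state: V = 79.33 m/s, rpm = 5104 → n = rpm/60 = 85.066667 rev/s
J = V / (n·D) = 79.33 / (85.066667 × 1.485) = 0.627988
regime bands: climb J<0.4195 | cruise [0.4195, 0.8391) | windmill J≥0.8391
J = 0.6280 → cruise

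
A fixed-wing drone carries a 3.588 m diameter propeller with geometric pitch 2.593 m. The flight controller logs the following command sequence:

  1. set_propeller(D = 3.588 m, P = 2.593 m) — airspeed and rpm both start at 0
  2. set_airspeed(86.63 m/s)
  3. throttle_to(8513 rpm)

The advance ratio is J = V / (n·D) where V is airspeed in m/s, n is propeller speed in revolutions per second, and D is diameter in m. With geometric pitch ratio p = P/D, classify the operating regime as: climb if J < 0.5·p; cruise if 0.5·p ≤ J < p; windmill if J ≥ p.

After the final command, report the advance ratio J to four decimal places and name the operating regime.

set_propeller: D = 3.588 m, P = 2.593 m (p = P/D = 0.722687); state ← (V=0, rpm=0)
set_airspeed(86.63): V ← 86.63 m/s
throttle_to(8513): rpm ← 8513
final state: V = 86.63 m/s, rpm = 8513 → n = rpm/60 = 141.883333 rev/s
J = V / (n·D) = 86.63 / (141.883333 × 3.588) = 0.170171
regime bands: climb J<0.3613 | cruise [0.3613, 0.7227) | windmill J≥0.7227
J = 0.1702 → climb

J = 0.1702, regime = climb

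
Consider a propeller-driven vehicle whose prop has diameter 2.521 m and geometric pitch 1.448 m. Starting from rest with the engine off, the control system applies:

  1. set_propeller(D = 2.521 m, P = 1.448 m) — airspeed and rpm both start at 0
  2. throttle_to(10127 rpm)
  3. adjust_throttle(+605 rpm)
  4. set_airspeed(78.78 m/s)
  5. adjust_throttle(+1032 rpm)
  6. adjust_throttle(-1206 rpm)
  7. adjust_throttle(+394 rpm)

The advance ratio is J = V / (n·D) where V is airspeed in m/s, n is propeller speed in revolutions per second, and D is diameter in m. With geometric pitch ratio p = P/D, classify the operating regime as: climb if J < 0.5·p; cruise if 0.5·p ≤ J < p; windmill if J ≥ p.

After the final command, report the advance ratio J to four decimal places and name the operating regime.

J = 0.1712, regime = climb

set_propeller: D = 2.521 m, P = 1.448 m (p = P/D = 0.574375); state ← (V=0, rpm=0)
throttle_to(10127): rpm ← 10127
adjust_throttle(+605): rpm ← 10127 +605 = 10732
set_airspeed(78.78): V ← 78.78 m/s
adjust_throttle(+1032): rpm ← 10732 +1032 = 11764
adjust_throttle(-1206): rpm ← 11764 -1206 = 10558
adjust_throttle(+394): rpm ← 10558 +394 = 10952
final state: V = 78.78 m/s, rpm = 10952 → n = rpm/60 = 182.533333 rev/s
J = V / (n·D) = 78.78 / (182.533333 × 2.521) = 0.171199
regime bands: climb J<0.2872 | cruise [0.2872, 0.5744) | windmill J≥0.5744
J = 0.1712 → climb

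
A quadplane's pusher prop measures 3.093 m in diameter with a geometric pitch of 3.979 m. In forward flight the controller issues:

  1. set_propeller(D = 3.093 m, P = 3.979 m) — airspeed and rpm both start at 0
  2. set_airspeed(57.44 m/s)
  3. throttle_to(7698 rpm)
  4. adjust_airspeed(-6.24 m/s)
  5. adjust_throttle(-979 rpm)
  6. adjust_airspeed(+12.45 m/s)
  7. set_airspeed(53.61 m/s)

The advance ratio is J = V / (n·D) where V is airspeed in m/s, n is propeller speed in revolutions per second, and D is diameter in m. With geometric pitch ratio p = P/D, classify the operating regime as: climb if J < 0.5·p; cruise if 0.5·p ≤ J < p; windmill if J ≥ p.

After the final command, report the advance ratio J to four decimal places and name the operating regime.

set_propeller: D = 3.093 m, P = 3.979 m (p = P/D = 1.286453); state ← (V=0, rpm=0)
set_airspeed(57.44): V ← 57.44 m/s
throttle_to(7698): rpm ← 7698
adjust_airspeed(-6.24): V ← 57.44 -6.24 = 51.2 m/s
adjust_throttle(-979): rpm ← 7698 -979 = 6719
adjust_airspeed(+12.45): V ← 51.2 +12.45 = 63.65 m/s
set_airspeed(53.61): V ← 53.61 m/s
final state: V = 53.61 m/s, rpm = 6719 → n = rpm/60 = 111.983333 rev/s
J = V / (n·D) = 53.61 / (111.983333 × 3.093) = 0.154779
regime bands: climb J<0.6432 | cruise [0.6432, 1.2865) | windmill J≥1.2865
J = 0.1548 → climb

J = 0.1548, regime = climb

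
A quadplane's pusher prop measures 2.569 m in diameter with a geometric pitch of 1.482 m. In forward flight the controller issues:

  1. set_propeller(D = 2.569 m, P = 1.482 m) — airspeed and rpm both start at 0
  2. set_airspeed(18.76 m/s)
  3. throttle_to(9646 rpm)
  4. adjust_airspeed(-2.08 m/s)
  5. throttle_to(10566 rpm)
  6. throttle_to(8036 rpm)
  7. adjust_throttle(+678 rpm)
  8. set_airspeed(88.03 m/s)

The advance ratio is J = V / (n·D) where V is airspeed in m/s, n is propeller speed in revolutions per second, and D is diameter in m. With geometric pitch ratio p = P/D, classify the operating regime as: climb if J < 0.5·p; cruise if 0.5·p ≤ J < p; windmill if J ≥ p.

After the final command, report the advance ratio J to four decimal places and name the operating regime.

set_propeller: D = 2.569 m, P = 1.482 m (p = P/D = 0.576878); state ← (V=0, rpm=0)
set_airspeed(18.76): V ← 18.76 m/s
throttle_to(9646): rpm ← 9646
adjust_airspeed(-2.08): V ← 18.76 -2.08 = 16.68 m/s
throttle_to(10566): rpm ← 10566
throttle_to(8036): rpm ← 8036
adjust_throttle(+678): rpm ← 8036 +678 = 8714
set_airspeed(88.03): V ← 88.03 m/s
final state: V = 88.03 m/s, rpm = 8714 → n = rpm/60 = 145.233333 rev/s
J = V / (n·D) = 88.03 / (145.233333 × 2.569) = 0.235939
regime bands: climb J<0.2884 | cruise [0.2884, 0.5769) | windmill J≥0.5769
J = 0.2359 → climb

J = 0.2359, regime = climb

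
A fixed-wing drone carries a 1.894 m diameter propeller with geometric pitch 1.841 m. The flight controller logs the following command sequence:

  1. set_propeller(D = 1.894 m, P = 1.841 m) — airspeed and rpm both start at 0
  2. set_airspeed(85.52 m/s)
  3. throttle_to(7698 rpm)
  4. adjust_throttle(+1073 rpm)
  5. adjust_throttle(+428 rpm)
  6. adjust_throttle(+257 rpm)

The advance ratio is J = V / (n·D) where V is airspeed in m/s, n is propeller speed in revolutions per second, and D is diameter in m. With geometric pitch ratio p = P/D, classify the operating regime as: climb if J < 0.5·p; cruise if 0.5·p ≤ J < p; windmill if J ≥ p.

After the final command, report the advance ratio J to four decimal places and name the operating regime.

J = 0.2865, regime = climb

set_propeller: D = 1.894 m, P = 1.841 m (p = P/D = 0.972017); state ← (V=0, rpm=0)
set_airspeed(85.52): V ← 85.52 m/s
throttle_to(7698): rpm ← 7698
adjust_throttle(+1073): rpm ← 7698 +1073 = 8771
adjust_throttle(+428): rpm ← 8771 +428 = 9199
adjust_throttle(+257): rpm ← 9199 +257 = 9456
final state: V = 85.52 m/s, rpm = 9456 → n = rpm/60 = 157.600000 rev/s
J = V / (n·D) = 85.52 / (157.600000 × 1.894) = 0.286505
regime bands: climb J<0.4860 | cruise [0.4860, 0.9720) | windmill J≥0.9720
J = 0.2865 → climb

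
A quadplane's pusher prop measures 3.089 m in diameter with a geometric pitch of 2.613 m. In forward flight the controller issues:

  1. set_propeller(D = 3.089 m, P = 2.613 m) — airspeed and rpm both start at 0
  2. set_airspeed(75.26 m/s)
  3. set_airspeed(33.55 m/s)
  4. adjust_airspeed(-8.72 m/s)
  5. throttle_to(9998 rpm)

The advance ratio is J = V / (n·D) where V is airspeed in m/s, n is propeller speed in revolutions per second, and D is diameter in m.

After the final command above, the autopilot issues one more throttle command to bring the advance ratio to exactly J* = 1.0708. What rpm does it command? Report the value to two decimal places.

set_propeller: D = 3.089 m, P = 2.613 m (p = P/D = 0.845905); state ← (V=0, rpm=0)
set_airspeed(75.26): V ← 75.26 m/s
set_airspeed(33.55): V ← 33.55 m/s
adjust_airspeed(-8.72): V ← 33.55 -8.72 = 24.83 m/s
throttle_to(9998): rpm ← 9998
final state: V = 24.83 m/s, rpm = 9998 → n = rpm/60 = 166.633333 rev/s
target J* = 1.0708; solve J* = V/(n·D) for n: n = V/(J*·D) = 24.83/(1.0708 × 3.089) = 7.506724 rev/s
rpm = 60·n = 450.403440

rpm = 450.40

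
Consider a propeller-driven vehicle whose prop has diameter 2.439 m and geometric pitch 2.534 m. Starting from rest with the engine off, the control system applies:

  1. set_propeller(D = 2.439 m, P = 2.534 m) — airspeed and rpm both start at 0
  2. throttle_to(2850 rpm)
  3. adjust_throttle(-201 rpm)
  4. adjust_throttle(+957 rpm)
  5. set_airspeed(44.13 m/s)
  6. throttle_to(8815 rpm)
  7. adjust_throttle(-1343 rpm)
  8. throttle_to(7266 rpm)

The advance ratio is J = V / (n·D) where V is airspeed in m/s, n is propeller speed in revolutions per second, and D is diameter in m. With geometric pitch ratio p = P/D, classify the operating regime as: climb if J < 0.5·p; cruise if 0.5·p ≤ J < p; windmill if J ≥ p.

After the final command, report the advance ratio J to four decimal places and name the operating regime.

J = 0.1494, regime = climb

set_propeller: D = 2.439 m, P = 2.534 m (p = P/D = 1.038950); state ← (V=0, rpm=0)
throttle_to(2850): rpm ← 2850
adjust_throttle(-201): rpm ← 2850 -201 = 2649
adjust_throttle(+957): rpm ← 2649 +957 = 3606
set_airspeed(44.13): V ← 44.13 m/s
throttle_to(8815): rpm ← 8815
adjust_throttle(-1343): rpm ← 8815 -1343 = 7472
throttle_to(7266): rpm ← 7266
final state: V = 44.13 m/s, rpm = 7266 → n = rpm/60 = 121.100000 rev/s
J = V / (n·D) = 44.13 / (121.100000 × 2.439) = 0.149409
regime bands: climb J<0.5195 | cruise [0.5195, 1.0390) | windmill J≥1.0390
J = 0.1494 → climb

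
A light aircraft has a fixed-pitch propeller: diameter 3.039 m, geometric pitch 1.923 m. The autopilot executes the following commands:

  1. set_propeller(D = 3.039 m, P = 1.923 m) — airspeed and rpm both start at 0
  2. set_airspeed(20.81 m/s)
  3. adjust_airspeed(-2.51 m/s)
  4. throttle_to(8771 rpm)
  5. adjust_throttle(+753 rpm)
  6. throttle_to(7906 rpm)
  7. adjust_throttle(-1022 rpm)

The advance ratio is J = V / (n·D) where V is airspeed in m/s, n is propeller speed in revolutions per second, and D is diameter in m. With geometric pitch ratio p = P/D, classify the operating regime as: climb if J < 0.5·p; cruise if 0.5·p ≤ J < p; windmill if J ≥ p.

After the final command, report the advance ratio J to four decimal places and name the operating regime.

J = 0.0525, regime = climb

set_propeller: D = 3.039 m, P = 1.923 m (p = P/D = 0.632774); state ← (V=0, rpm=0)
set_airspeed(20.81): V ← 20.81 m/s
adjust_airspeed(-2.51): V ← 20.81 -2.51 = 18.3 m/s
throttle_to(8771): rpm ← 8771
adjust_throttle(+753): rpm ← 8771 +753 = 9524
throttle_to(7906): rpm ← 7906
adjust_throttle(-1022): rpm ← 7906 -1022 = 6884
final state: V = 18.3 m/s, rpm = 6884 → n = rpm/60 = 114.733333 rev/s
J = V / (n·D) = 18.3 / (114.733333 × 3.039) = 0.052484
regime bands: climb J<0.3164 | cruise [0.3164, 0.6328) | windmill J≥0.6328
J = 0.0525 → climb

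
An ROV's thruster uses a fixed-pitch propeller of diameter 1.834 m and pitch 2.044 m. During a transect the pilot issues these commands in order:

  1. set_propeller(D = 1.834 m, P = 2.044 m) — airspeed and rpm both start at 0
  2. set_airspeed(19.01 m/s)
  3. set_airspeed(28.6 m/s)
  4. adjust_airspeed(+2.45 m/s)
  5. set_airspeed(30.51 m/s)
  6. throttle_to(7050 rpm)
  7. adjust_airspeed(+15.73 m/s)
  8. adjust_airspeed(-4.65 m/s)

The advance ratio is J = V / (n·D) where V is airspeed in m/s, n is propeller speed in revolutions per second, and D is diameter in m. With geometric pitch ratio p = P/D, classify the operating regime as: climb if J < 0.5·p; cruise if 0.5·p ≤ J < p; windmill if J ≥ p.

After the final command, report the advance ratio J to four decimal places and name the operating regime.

set_propeller: D = 1.834 m, P = 2.044 m (p = P/D = 1.114504); state ← (V=0, rpm=0)
set_airspeed(19.01): V ← 19.01 m/s
set_airspeed(28.6): V ← 28.6 m/s
adjust_airspeed(+2.45): V ← 28.6 +2.45 = 31.05 m/s
set_airspeed(30.51): V ← 30.51 m/s
throttle_to(7050): rpm ← 7050
adjust_airspeed(+15.73): V ← 30.51 +15.73 = 46.24 m/s
adjust_airspeed(-4.65): V ← 46.24 -4.65 = 41.59 m/s
final state: V = 41.59 m/s, rpm = 7050 → n = rpm/60 = 117.500000 rev/s
J = V / (n·D) = 41.59 / (117.500000 × 1.834) = 0.192998
regime bands: climb J<0.5573 | cruise [0.5573, 1.1145) | windmill J≥1.1145
J = 0.1930 → climb

J = 0.1930, regime = climb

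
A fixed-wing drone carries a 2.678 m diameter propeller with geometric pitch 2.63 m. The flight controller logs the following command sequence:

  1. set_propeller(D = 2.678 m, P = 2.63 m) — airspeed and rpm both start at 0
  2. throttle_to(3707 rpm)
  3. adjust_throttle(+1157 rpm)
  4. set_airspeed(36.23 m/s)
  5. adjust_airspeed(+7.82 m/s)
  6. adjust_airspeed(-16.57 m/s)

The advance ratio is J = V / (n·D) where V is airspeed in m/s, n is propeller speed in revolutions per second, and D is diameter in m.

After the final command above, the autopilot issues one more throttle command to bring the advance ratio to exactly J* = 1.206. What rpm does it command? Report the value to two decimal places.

set_propeller: D = 2.678 m, P = 2.63 m (p = P/D = 0.982076); state ← (V=0, rpm=0)
throttle_to(3707): rpm ← 3707
adjust_throttle(+1157): rpm ← 3707 +1157 = 4864
set_airspeed(36.23): V ← 36.23 m/s
adjust_airspeed(+7.82): V ← 36.23 +7.82 = 44.05 m/s
adjust_airspeed(-16.57): V ← 44.05 -16.57 = 27.48 m/s
final state: V = 27.48 m/s, rpm = 4864 → n = rpm/60 = 81.066667 rev/s
target J* = 1.206; solve J* = V/(n·D) for n: n = V/(J*·D) = 27.48/(1.206 × 2.678) = 8.508615 rev/s
rpm = 60·n = 510.516870

rpm = 510.52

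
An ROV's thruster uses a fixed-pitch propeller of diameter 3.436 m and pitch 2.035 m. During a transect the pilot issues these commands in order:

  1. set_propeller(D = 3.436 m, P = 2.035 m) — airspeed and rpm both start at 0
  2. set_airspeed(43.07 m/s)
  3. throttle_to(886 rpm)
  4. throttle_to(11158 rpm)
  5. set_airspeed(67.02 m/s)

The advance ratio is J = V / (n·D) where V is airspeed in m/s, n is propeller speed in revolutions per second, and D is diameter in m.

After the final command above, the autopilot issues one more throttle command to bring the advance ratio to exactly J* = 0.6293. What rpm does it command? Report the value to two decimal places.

rpm = 1859.71

set_propeller: D = 3.436 m, P = 2.035 m (p = P/D = 0.592258); state ← (V=0, rpm=0)
set_airspeed(43.07): V ← 43.07 m/s
throttle_to(886): rpm ← 886
throttle_to(11158): rpm ← 11158
set_airspeed(67.02): V ← 67.02 m/s
final state: V = 67.02 m/s, rpm = 11158 → n = rpm/60 = 185.966667 rev/s
target J* = 0.6293; solve J* = V/(n·D) for n: n = V/(J*·D) = 67.02/(0.6293 × 3.436) = 30.995135 rev/s
rpm = 60·n = 1859.708119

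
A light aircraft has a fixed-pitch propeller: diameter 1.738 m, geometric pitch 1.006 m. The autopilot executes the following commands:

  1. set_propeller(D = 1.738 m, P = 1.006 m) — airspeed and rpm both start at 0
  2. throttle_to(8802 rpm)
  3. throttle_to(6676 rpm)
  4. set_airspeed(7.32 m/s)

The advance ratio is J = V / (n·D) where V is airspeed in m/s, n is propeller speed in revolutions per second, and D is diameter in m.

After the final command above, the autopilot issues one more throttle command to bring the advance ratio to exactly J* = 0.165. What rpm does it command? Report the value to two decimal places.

set_propeller: D = 1.738 m, P = 1.006 m (p = P/D = 0.578826); state ← (V=0, rpm=0)
throttle_to(8802): rpm ← 8802
throttle_to(6676): rpm ← 6676
set_airspeed(7.32): V ← 7.32 m/s
final state: V = 7.32 m/s, rpm = 6676 → n = rpm/60 = 111.266667 rev/s
target J* = 0.165; solve J* = V/(n·D) for n: n = V/(J*·D) = 7.32/(0.165 × 1.738) = 25.525683 rev/s
rpm = 60·n = 1531.540956

rpm = 1531.54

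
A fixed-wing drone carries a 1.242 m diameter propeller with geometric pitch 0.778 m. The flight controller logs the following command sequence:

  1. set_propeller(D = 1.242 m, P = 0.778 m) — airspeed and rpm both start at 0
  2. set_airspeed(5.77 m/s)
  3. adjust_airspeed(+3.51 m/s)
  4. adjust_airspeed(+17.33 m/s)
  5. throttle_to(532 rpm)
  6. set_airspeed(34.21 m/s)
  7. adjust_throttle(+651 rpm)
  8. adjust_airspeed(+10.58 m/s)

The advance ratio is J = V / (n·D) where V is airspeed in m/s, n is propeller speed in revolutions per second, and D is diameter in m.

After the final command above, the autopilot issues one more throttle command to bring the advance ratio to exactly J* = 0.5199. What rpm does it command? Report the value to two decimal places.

rpm = 4161.89

set_propeller: D = 1.242 m, P = 0.778 m (p = P/D = 0.626409); state ← (V=0, rpm=0)
set_airspeed(5.77): V ← 5.77 m/s
adjust_airspeed(+3.51): V ← 5.77 +3.51 = 9.28 m/s
adjust_airspeed(+17.33): V ← 9.28 +17.33 = 26.61 m/s
throttle_to(532): rpm ← 532
set_airspeed(34.21): V ← 34.21 m/s
adjust_throttle(+651): rpm ← 532 +651 = 1183
adjust_airspeed(+10.58): V ← 34.21 +10.58 = 44.79 m/s
final state: V = 44.79 m/s, rpm = 1183 → n = rpm/60 = 19.716667 rev/s
target J* = 0.5199; solve J* = V/(n·D) for n: n = V/(J*·D) = 44.79/(0.5199 × 1.242) = 69.364882 rev/s
rpm = 60·n = 4161.892895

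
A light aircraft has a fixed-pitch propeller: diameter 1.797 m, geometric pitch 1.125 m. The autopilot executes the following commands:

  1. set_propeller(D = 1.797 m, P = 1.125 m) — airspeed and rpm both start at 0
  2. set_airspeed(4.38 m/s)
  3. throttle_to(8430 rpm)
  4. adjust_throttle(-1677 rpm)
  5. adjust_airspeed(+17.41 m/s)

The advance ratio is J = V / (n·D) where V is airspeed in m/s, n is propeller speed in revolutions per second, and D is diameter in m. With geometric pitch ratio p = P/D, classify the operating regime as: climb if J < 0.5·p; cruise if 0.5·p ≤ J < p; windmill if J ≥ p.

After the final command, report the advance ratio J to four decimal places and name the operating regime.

J = 0.1077, regime = climb

set_propeller: D = 1.797 m, P = 1.125 m (p = P/D = 0.626043); state ← (V=0, rpm=0)
set_airspeed(4.38): V ← 4.38 m/s
throttle_to(8430): rpm ← 8430
adjust_throttle(-1677): rpm ← 8430 -1677 = 6753
adjust_airspeed(+17.41): V ← 4.38 +17.41 = 21.79 m/s
final state: V = 21.79 m/s, rpm = 6753 → n = rpm/60 = 112.550000 rev/s
J = V / (n·D) = 21.79 / (112.550000 × 1.797) = 0.107737
regime bands: climb J<0.3130 | cruise [0.3130, 0.6260) | windmill J≥0.6260
J = 0.1077 → climb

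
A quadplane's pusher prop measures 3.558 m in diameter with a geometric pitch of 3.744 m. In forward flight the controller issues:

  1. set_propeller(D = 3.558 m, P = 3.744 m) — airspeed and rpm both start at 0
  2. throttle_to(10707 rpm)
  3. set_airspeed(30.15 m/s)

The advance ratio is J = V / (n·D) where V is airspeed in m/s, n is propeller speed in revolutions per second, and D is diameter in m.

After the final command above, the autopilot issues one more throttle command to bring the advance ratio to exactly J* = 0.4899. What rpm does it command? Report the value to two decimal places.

rpm = 1037.83

set_propeller: D = 3.558 m, P = 3.744 m (p = P/D = 1.052277); state ← (V=0, rpm=0)
throttle_to(10707): rpm ← 10707
set_airspeed(30.15): V ← 30.15 m/s
final state: V = 30.15 m/s, rpm = 10707 → n = rpm/60 = 178.450000 rev/s
target J* = 0.4899; solve J* = V/(n·D) for n: n = V/(J*·D) = 30.15/(0.4899 × 3.558) = 17.297125 rev/s
rpm = 60·n = 1037.827522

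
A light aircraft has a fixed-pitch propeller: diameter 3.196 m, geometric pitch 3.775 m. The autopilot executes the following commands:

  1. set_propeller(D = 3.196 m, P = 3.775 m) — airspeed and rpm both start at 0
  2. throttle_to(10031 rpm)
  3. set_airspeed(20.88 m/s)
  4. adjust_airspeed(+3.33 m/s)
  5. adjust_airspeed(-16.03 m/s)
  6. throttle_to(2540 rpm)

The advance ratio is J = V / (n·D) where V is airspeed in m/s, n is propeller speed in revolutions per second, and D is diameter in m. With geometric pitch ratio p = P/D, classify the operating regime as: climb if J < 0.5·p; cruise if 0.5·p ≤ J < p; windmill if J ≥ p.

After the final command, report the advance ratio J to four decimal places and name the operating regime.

J = 0.0605, regime = climb

set_propeller: D = 3.196 m, P = 3.775 m (p = P/D = 1.181164); state ← (V=0, rpm=0)
throttle_to(10031): rpm ← 10031
set_airspeed(20.88): V ← 20.88 m/s
adjust_airspeed(+3.33): V ← 20.88 +3.33 = 24.21 m/s
adjust_airspeed(-16.03): V ← 24.21 -16.03 = 8.18 m/s
throttle_to(2540): rpm ← 2540
final state: V = 8.18 m/s, rpm = 2540 → n = rpm/60 = 42.333333 rev/s
J = V / (n·D) = 8.18 / (42.333333 × 3.196) = 0.060459
regime bands: climb J<0.5906 | cruise [0.5906, 1.1812) | windmill J≥1.1812
J = 0.0605 → climb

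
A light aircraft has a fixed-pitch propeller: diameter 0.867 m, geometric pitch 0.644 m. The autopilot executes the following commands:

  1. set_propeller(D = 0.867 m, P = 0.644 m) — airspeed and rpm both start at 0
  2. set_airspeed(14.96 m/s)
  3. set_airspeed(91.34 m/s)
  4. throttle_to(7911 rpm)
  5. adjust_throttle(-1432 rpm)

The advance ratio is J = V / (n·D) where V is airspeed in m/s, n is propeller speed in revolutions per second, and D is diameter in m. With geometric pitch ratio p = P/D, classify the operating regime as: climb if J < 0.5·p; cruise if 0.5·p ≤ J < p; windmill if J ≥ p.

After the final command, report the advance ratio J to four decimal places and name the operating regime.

J = 0.9756, regime = windmill

set_propeller: D = 0.867 m, P = 0.644 m (p = P/D = 0.742791); state ← (V=0, rpm=0)
set_airspeed(14.96): V ← 14.96 m/s
set_airspeed(91.34): V ← 91.34 m/s
throttle_to(7911): rpm ← 7911
adjust_throttle(-1432): rpm ← 7911 -1432 = 6479
final state: V = 91.34 m/s, rpm = 6479 → n = rpm/60 = 107.983333 rev/s
J = V / (n·D) = 91.34 / (107.983333 × 0.867) = 0.975630
regime bands: climb J<0.3714 | cruise [0.3714, 0.7428) | windmill J≥0.7428
J = 0.9756 → windmill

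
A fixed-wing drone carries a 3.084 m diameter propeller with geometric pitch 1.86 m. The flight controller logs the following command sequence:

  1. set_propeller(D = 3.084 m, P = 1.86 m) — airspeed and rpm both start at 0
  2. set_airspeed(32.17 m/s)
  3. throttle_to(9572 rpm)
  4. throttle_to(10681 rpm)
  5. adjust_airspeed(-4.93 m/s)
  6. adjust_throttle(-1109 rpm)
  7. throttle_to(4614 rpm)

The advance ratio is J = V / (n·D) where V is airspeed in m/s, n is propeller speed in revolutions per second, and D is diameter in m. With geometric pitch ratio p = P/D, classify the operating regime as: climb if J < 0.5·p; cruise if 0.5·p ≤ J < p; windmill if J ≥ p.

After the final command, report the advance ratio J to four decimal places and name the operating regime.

set_propeller: D = 3.084 m, P = 1.86 m (p = P/D = 0.603113); state ← (V=0, rpm=0)
set_airspeed(32.17): V ← 32.17 m/s
throttle_to(9572): rpm ← 9572
throttle_to(10681): rpm ← 10681
adjust_airspeed(-4.93): V ← 32.17 -4.93 = 27.24 m/s
adjust_throttle(-1109): rpm ← 10681 -1109 = 9572
throttle_to(4614): rpm ← 4614
final state: V = 27.24 m/s, rpm = 4614 → n = rpm/60 = 76.900000 rev/s
J = V / (n·D) = 27.24 / (76.900000 × 3.084) = 0.114859
regime bands: climb J<0.3016 | cruise [0.3016, 0.6031) | windmill J≥0.6031
J = 0.1149 → climb

J = 0.1149, regime = climb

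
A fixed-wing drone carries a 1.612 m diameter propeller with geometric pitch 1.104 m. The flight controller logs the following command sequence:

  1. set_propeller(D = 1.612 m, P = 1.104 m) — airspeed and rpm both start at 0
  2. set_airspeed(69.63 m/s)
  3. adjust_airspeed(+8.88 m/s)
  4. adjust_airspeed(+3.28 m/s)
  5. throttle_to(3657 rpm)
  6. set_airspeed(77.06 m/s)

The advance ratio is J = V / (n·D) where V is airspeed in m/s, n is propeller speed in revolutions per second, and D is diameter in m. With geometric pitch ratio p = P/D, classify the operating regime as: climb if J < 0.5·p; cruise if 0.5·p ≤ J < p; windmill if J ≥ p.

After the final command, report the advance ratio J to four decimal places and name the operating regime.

set_propeller: D = 1.612 m, P = 1.104 m (p = P/D = 0.684864); state ← (V=0, rpm=0)
set_airspeed(69.63): V ← 69.63 m/s
adjust_airspeed(+8.88): V ← 69.63 +8.88 = 78.51 m/s
adjust_airspeed(+3.28): V ← 78.51 +3.28 = 81.79 m/s
throttle_to(3657): rpm ← 3657
set_airspeed(77.06): V ← 77.06 m/s
final state: V = 77.06 m/s, rpm = 3657 → n = rpm/60 = 60.950000 rev/s
J = V / (n·D) = 77.06 / (60.950000 × 1.612) = 0.784315
regime bands: climb J<0.3424 | cruise [0.3424, 0.6849) | windmill J≥0.6849
J = 0.7843 → windmill

J = 0.7843, regime = windmill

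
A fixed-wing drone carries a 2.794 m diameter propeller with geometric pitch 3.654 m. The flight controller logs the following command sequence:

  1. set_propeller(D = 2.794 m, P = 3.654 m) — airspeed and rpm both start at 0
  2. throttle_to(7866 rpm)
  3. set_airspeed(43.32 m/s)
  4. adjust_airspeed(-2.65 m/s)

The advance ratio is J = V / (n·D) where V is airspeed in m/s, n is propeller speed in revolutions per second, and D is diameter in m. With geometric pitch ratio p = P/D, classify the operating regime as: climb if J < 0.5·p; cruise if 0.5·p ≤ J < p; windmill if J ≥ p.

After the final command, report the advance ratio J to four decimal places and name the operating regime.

set_propeller: D = 2.794 m, P = 3.654 m (p = P/D = 1.307802); state ← (V=0, rpm=0)
throttle_to(7866): rpm ← 7866
set_airspeed(43.32): V ← 43.32 m/s
adjust_airspeed(-2.65): V ← 43.32 -2.65 = 40.67 m/s
final state: V = 40.67 m/s, rpm = 7866 → n = rpm/60 = 131.100000 rev/s
J = V / (n·D) = 40.67 / (131.100000 × 2.794) = 0.111031
regime bands: climb J<0.6539 | cruise [0.6539, 1.3078) | windmill J≥1.3078
J = 0.1110 → climb

J = 0.1110, regime = climb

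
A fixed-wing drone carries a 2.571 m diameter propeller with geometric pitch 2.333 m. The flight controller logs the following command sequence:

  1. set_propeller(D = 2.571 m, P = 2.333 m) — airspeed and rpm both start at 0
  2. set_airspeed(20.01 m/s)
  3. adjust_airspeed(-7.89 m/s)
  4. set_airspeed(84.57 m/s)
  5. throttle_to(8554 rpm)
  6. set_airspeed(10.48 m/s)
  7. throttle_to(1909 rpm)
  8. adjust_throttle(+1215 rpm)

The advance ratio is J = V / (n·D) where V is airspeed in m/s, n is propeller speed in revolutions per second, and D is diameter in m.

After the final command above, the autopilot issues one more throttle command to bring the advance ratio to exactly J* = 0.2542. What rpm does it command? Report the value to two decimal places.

set_propeller: D = 2.571 m, P = 2.333 m (p = P/D = 0.907429); state ← (V=0, rpm=0)
set_airspeed(20.01): V ← 20.01 m/s
adjust_airspeed(-7.89): V ← 20.01 -7.89 = 12.12 m/s
set_airspeed(84.57): V ← 84.57 m/s
throttle_to(8554): rpm ← 8554
set_airspeed(10.48): V ← 10.48 m/s
throttle_to(1909): rpm ← 1909
adjust_throttle(+1215): rpm ← 1909 +1215 = 3124
final state: V = 10.48 m/s, rpm = 3124 → n = rpm/60 = 52.066667 rev/s
target J* = 0.2542; solve J* = V/(n·D) for n: n = V/(J*·D) = 10.48/(0.2542 × 2.571) = 16.035543 rev/s
rpm = 60·n = 962.132556

rpm = 962.13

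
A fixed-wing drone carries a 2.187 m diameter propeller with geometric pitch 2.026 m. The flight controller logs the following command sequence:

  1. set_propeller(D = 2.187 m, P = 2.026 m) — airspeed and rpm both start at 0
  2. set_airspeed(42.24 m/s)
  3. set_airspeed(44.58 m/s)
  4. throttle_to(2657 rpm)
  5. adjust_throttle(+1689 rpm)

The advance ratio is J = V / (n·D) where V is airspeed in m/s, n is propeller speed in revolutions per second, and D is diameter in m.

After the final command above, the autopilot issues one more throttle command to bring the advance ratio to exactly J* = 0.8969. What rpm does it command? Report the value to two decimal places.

set_propeller: D = 2.187 m, P = 2.026 m (p = P/D = 0.926383); state ← (V=0, rpm=0)
set_airspeed(42.24): V ← 42.24 m/s
set_airspeed(44.58): V ← 44.58 m/s
throttle_to(2657): rpm ← 2657
adjust_throttle(+1689): rpm ← 2657 +1689 = 4346
final state: V = 44.58 m/s, rpm = 4346 → n = rpm/60 = 72.433333 rev/s
target J* = 0.8969; solve J* = V/(n·D) for n: n = V/(J*·D) = 44.58/(0.8969 × 2.187) = 22.727269 rev/s
rpm = 60·n = 1363.636155

rpm = 1363.64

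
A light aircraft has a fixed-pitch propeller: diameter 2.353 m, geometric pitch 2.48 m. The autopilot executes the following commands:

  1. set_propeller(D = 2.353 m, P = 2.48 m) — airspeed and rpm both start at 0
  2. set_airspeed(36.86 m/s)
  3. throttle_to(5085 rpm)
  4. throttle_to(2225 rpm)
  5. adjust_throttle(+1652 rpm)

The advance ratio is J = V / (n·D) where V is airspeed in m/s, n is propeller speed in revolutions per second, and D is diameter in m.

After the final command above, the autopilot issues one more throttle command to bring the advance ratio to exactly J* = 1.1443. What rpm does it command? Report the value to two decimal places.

set_propeller: D = 2.353 m, P = 2.48 m (p = P/D = 1.053974); state ← (V=0, rpm=0)
set_airspeed(36.86): V ← 36.86 m/s
throttle_to(5085): rpm ← 5085
throttle_to(2225): rpm ← 2225
adjust_throttle(+1652): rpm ← 2225 +1652 = 3877
final state: V = 36.86 m/s, rpm = 3877 → n = rpm/60 = 64.616667 rev/s
target J* = 1.1443; solve J* = V/(n·D) for n: n = V/(J*·D) = 36.86/(1.1443 × 2.353) = 13.689687 rev/s
rpm = 60·n = 821.381196

rpm = 821.38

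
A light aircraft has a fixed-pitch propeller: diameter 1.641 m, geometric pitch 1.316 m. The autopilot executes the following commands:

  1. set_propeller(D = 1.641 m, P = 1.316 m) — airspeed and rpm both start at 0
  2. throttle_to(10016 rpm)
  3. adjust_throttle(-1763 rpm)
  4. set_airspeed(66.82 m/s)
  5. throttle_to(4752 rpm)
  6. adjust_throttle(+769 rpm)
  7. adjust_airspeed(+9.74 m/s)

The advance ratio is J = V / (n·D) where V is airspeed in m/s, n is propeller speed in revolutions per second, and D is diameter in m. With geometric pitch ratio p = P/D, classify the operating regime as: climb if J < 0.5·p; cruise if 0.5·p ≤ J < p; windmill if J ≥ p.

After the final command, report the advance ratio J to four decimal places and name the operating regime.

set_propeller: D = 1.641 m, P = 1.316 m (p = P/D = 0.801950); state ← (V=0, rpm=0)
throttle_to(10016): rpm ← 10016
adjust_throttle(-1763): rpm ← 10016 -1763 = 8253
set_airspeed(66.82): V ← 66.82 m/s
throttle_to(4752): rpm ← 4752
adjust_throttle(+769): rpm ← 4752 +769 = 5521
adjust_airspeed(+9.74): V ← 66.82 +9.74 = 76.56 m/s
final state: V = 76.56 m/s, rpm = 5521 → n = rpm/60 = 92.016667 rev/s
J = V / (n·D) = 76.56 / (92.016667 × 1.641) = 0.507022
regime bands: climb J<0.4010 | cruise [0.4010, 0.8020) | windmill J≥0.8020
J = 0.5070 → cruise

J = 0.5070, regime = cruise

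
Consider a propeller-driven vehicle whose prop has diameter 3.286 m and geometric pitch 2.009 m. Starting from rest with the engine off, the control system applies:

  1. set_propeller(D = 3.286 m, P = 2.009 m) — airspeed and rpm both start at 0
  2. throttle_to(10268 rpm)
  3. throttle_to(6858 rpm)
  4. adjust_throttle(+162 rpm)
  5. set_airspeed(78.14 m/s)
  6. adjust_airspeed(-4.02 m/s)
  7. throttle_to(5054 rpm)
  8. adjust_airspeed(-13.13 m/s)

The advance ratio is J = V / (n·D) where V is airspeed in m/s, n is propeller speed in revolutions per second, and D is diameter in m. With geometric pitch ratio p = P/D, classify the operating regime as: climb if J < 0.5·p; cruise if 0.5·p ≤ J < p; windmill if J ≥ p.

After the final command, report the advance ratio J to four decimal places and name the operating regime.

set_propeller: D = 3.286 m, P = 2.009 m (p = P/D = 0.611382); state ← (V=0, rpm=0)
throttle_to(10268): rpm ← 10268
throttle_to(6858): rpm ← 6858
adjust_throttle(+162): rpm ← 6858 +162 = 7020
set_airspeed(78.14): V ← 78.14 m/s
adjust_airspeed(-4.02): V ← 78.14 -4.02 = 74.12 m/s
throttle_to(5054): rpm ← 5054
adjust_airspeed(-13.13): V ← 74.12 -13.13 = 60.99 m/s
final state: V = 60.99 m/s, rpm = 5054 → n = rpm/60 = 84.233333 rev/s
J = V / (n·D) = 60.99 / (84.233333 × 3.286) = 0.220347
regime bands: climb J<0.3057 | cruise [0.3057, 0.6114) | windmill J≥0.6114
J = 0.2203 → climb

J = 0.2203, regime = climb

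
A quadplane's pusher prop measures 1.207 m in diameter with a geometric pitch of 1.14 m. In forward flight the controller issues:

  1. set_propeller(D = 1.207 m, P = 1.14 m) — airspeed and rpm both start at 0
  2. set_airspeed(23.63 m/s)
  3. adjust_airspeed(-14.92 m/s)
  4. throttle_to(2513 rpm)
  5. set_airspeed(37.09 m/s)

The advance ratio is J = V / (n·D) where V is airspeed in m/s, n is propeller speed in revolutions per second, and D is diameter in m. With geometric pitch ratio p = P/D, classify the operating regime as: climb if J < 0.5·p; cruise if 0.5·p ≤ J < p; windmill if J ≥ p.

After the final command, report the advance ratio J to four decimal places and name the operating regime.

set_propeller: D = 1.207 m, P = 1.14 m (p = P/D = 0.944490); state ← (V=0, rpm=0)
set_airspeed(23.63): V ← 23.63 m/s
adjust_airspeed(-14.92): V ← 23.63 -14.92 = 8.71 m/s
throttle_to(2513): rpm ← 2513
set_airspeed(37.09): V ← 37.09 m/s
final state: V = 37.09 m/s, rpm = 2513 → n = rpm/60 = 41.883333 rev/s
J = V / (n·D) = 37.09 / (41.883333 × 1.207) = 0.733683
regime bands: climb J<0.4722 | cruise [0.4722, 0.9445) | windmill J≥0.9445
J = 0.7337 → cruise

J = 0.7337, regime = cruise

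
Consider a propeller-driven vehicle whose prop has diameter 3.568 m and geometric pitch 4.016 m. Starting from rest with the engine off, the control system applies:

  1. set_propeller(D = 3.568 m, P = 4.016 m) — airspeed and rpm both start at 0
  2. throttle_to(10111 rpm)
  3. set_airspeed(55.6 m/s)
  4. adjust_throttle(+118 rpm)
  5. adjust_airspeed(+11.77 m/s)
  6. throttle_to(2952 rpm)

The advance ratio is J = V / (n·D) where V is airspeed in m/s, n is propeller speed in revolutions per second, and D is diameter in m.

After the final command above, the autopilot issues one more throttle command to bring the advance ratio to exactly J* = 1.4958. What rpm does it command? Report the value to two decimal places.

set_propeller: D = 3.568 m, P = 4.016 m (p = P/D = 1.125561); state ← (V=0, rpm=0)
throttle_to(10111): rpm ← 10111
set_airspeed(55.6): V ← 55.6 m/s
adjust_throttle(+118): rpm ← 10111 +118 = 10229
adjust_airspeed(+11.77): V ← 55.6 +11.77 = 67.37 m/s
throttle_to(2952): rpm ← 2952
final state: V = 67.37 m/s, rpm = 2952 → n = rpm/60 = 49.200000 rev/s
target J* = 1.4958; solve J* = V/(n·D) for n: n = V/(J*·D) = 67.37/(1.4958 × 3.568) = 12.623162 rev/s
rpm = 60·n = 757.389750

rpm = 757.39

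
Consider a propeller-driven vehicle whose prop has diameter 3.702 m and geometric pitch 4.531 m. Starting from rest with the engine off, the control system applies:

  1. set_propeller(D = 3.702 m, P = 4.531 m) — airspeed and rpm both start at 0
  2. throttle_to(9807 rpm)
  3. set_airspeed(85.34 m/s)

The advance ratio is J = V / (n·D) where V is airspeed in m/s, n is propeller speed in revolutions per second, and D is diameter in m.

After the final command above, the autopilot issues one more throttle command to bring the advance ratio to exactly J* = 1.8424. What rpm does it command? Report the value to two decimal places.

set_propeller: D = 3.702 m, P = 4.531 m (p = P/D = 1.223933); state ← (V=0, rpm=0)
throttle_to(9807): rpm ← 9807
set_airspeed(85.34): V ← 85.34 m/s
final state: V = 85.34 m/s, rpm = 9807 → n = rpm/60 = 163.450000 rev/s
target J* = 1.8424; solve J* = V/(n·D) for n: n = V/(J*·D) = 85.34/(1.8424 × 3.702) = 12.512160 rev/s
rpm = 60·n = 750.729617

rpm = 750.73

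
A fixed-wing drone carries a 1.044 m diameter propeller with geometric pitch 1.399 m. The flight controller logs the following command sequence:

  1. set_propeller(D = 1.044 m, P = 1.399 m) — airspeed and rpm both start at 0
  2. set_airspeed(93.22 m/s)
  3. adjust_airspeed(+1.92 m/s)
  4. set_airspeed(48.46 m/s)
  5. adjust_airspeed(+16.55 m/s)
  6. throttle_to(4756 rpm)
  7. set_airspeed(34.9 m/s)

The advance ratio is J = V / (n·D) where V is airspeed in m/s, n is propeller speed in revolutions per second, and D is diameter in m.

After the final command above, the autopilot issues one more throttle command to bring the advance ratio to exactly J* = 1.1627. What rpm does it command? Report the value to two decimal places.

rpm = 1725.08

set_propeller: D = 1.044 m, P = 1.399 m (p = P/D = 1.340038); state ← (V=0, rpm=0)
set_airspeed(93.22): V ← 93.22 m/s
adjust_airspeed(+1.92): V ← 93.22 +1.92 = 95.14 m/s
set_airspeed(48.46): V ← 48.46 m/s
adjust_airspeed(+16.55): V ← 48.46 +16.55 = 65.01 m/s
throttle_to(4756): rpm ← 4756
set_airspeed(34.9): V ← 34.9 m/s
final state: V = 34.9 m/s, rpm = 4756 → n = rpm/60 = 79.266667 rev/s
target J* = 1.1627; solve J* = V/(n·D) for n: n = V/(J*·D) = 34.9/(1.1627 × 1.044) = 28.751285 rev/s
rpm = 60·n = 1725.077085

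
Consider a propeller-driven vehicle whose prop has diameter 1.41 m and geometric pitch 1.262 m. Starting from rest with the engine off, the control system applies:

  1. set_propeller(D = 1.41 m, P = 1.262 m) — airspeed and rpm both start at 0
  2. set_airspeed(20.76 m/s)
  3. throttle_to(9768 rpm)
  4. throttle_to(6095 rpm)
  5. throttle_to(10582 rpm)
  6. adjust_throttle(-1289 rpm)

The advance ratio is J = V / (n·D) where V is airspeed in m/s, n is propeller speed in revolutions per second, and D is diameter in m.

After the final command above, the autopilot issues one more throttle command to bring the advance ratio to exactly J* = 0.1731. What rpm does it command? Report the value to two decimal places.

set_propeller: D = 1.41 m, P = 1.262 m (p = P/D = 0.895035); state ← (V=0, rpm=0)
set_airspeed(20.76): V ← 20.76 m/s
throttle_to(9768): rpm ← 9768
throttle_to(6095): rpm ← 6095
throttle_to(10582): rpm ← 10582
adjust_throttle(-1289): rpm ← 10582 -1289 = 9293
final state: V = 20.76 m/s, rpm = 9293 → n = rpm/60 = 154.883333 rev/s
target J* = 0.1731; solve J* = V/(n·D) for n: n = V/(J*·D) = 20.76/(0.1731 × 1.41) = 85.057217 rev/s
rpm = 60·n = 5103.433017

rpm = 5103.43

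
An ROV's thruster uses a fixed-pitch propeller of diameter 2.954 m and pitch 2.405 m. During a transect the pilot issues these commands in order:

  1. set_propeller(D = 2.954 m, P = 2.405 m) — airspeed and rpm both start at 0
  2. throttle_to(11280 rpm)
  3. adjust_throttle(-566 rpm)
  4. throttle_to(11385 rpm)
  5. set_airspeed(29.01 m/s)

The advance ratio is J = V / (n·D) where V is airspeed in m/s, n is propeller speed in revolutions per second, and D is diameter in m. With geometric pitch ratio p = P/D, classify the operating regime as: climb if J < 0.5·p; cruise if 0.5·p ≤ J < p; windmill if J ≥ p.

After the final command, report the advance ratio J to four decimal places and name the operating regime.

J = 0.0518, regime = climb

set_propeller: D = 2.954 m, P = 2.405 m (p = P/D = 0.814150); state ← (V=0, rpm=0)
throttle_to(11280): rpm ← 11280
adjust_throttle(-566): rpm ← 11280 -566 = 10714
throttle_to(11385): rpm ← 11385
set_airspeed(29.01): V ← 29.01 m/s
final state: V = 29.01 m/s, rpm = 11385 → n = rpm/60 = 189.750000 rev/s
J = V / (n·D) = 29.01 / (189.750000 × 2.954) = 0.051755
regime bands: climb J<0.4071 | cruise [0.4071, 0.8142) | windmill J≥0.8142
J = 0.0518 → climb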